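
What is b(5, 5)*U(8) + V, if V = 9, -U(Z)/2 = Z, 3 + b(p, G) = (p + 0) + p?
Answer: -103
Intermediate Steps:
b(p, G) = -3 + 2*p (b(p, G) = -3 + ((p + 0) + p) = -3 + (p + p) = -3 + 2*p)
U(Z) = -2*Z
b(5, 5)*U(8) + V = (-3 + 2*5)*(-2*8) + 9 = (-3 + 10)*(-16) + 9 = 7*(-16) + 9 = -112 + 9 = -103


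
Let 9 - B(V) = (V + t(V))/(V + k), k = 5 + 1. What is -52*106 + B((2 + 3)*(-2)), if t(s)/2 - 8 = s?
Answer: -11013/2 ≈ -5506.5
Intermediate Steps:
t(s) = 16 + 2*s
k = 6
B(V) = 9 - (16 + 3*V)/(6 + V) (B(V) = 9 - (V + (16 + 2*V))/(V + 6) = 9 - (16 + 3*V)/(6 + V))
-52*106 + B((2 + 3)*(-2)) = -52*106 + 2*(19 + 3*((2 + 3)*(-2)))/(6 + (2 + 3)*(-2)) = -5512 + 2*(19 + 3*(5*(-2)))/(6 + 5*(-2)) = -5512 + 2*(19 + 3*(-10))/(6 - 10) = -5512 + 2*(19 - 30)/(-4) = -5512 + 2*(-¼)*(-11) = -5512 + 11/2 = -11013/2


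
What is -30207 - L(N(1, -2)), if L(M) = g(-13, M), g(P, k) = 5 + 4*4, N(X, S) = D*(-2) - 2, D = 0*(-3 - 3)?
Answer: -30228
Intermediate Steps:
D = 0 (D = 0*(-6) = 0)
N(X, S) = -2 (N(X, S) = 0*(-2) - 2 = 0 - 2 = -2)
g(P, k) = 21 (g(P, k) = 5 + 16 = 21)
L(M) = 21
-30207 - L(N(1, -2)) = -30207 - 1*21 = -30207 - 21 = -30228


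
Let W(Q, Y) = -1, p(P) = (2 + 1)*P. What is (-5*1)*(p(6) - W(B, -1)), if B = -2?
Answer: -95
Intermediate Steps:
p(P) = 3*P
(-5*1)*(p(6) - W(B, -1)) = (-5*1)*(3*6 - 1*(-1)) = -5*(18 + 1) = -5*19 = -95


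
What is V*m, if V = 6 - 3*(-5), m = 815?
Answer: 17115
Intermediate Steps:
V = 21 (V = 6 + 15 = 21)
V*m = 21*815 = 17115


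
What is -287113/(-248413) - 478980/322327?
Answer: -26440586789/80070217051 ≈ -0.33022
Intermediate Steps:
-287113/(-248413) - 478980/322327 = -287113*(-1/248413) - 478980*1/322327 = 287113/248413 - 478980/322327 = -26440586789/80070217051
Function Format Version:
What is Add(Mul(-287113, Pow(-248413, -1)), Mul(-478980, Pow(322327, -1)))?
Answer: Rational(-26440586789, 80070217051) ≈ -0.33022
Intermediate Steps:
Add(Mul(-287113, Pow(-248413, -1)), Mul(-478980, Pow(322327, -1))) = Add(Mul(-287113, Rational(-1, 248413)), Mul(-478980, Rational(1, 322327))) = Add(Rational(287113, 248413), Rational(-478980, 322327)) = Rational(-26440586789, 80070217051)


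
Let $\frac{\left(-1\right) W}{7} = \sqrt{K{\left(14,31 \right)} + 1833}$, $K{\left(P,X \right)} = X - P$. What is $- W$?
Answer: $35 \sqrt{74} \approx 301.08$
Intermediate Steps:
$W = - 35 \sqrt{74}$ ($W = - 7 \sqrt{\left(31 - 14\right) + 1833} = - 7 \sqrt{17 + 1833} = - 7 \sqrt{1850} = - 7 \cdot 5 \sqrt{74} = - 35 \sqrt{74} \approx -301.08$)
$- W = - \left(-35\right) \sqrt{74} = 35 \sqrt{74}$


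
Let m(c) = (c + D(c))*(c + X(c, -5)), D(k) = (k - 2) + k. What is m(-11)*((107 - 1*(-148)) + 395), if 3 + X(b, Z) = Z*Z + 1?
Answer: -273000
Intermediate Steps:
D(k) = -2 + 2*k (D(k) = (-2 + k) + k = -2 + 2*k)
X(b, Z) = -2 + Z² (X(b, Z) = -3 + (Z*Z + 1) = -3 + (Z² + 1) = -3 + (1 + Z²) = -2 + Z²)
m(c) = (-2 + 3*c)*(23 + c) (m(c) = (c + (-2 + 2*c))*(c + (-2 + (-5)²)) = (-2 + 3*c)*(c + (-2 + 25)) = (-2 + 3*c)*(c + 23) = (-2 + 3*c)*(23 + c))
m(-11)*((107 - 1*(-148)) + 395) = (-46 + 3*(-11)² + 67*(-11))*((107 - 1*(-148)) + 395) = (-46 + 3*121 - 737)*((107 + 148) + 395) = (-46 + 363 - 737)*(255 + 395) = -420*650 = -273000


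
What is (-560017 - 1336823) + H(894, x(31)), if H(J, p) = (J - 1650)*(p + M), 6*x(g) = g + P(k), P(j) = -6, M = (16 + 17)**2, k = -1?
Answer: -2723274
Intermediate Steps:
M = 1089 (M = 33**2 = 1089)
x(g) = -1 + g/6 (x(g) = (g - 6)/6 = (-6 + g)/6 = -1 + g/6)
H(J, p) = (-1650 + J)*(1089 + p) (H(J, p) = (J - 1650)*(p + 1089) = (-1650 + J)*(1089 + p))
(-560017 - 1336823) + H(894, x(31)) = (-560017 - 1336823) + (-1796850 - 1650*(-1 + (1/6)*31) + 1089*894 + 894*(-1 + (1/6)*31)) = -1896840 + (-1796850 - 1650*(-1 + 31/6) + 973566 + 894*(-1 + 31/6)) = -1896840 + (-1796850 - 1650*25/6 + 973566 + 894*(25/6)) = -1896840 + (-1796850 - 6875 + 973566 + 3725) = -1896840 - 826434 = -2723274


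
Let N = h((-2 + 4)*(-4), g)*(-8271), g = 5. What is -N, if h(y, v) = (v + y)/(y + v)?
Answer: 8271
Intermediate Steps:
h(y, v) = 1 (h(y, v) = (v + y)/(v + y) = 1)
N = -8271 (N = 1*(-8271) = -8271)
-N = -1*(-8271) = 8271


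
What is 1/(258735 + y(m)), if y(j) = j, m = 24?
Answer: 1/258759 ≈ 3.8646e-6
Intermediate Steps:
1/(258735 + y(m)) = 1/(258735 + 24) = 1/258759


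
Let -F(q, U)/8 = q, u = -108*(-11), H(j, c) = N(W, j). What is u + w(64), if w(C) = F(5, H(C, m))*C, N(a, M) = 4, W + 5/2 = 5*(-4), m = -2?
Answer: -1372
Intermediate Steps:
W = -45/2 (W = -5/2 + 5*(-4) = -5/2 - 20 = -45/2 ≈ -22.500)
H(j, c) = 4
u = 1188
F(q, U) = -8*q
w(C) = -40*C (w(C) = (-8*5)*C = -40*C)
u + w(64) = 1188 - 40*64 = 1188 - 2560 = -1372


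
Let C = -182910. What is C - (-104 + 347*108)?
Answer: -220282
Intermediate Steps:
C - (-104 + 347*108) = -182910 - (-104 + 347*108) = -182910 - (-104 + 37476) = -182910 - 1*37372 = -182910 - 37372 = -220282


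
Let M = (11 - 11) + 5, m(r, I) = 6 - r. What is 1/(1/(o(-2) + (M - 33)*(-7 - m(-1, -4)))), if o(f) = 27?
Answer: 419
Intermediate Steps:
M = 5 (M = 0 + 5 = 5)
1/(1/(o(-2) + (M - 33)*(-7 - m(-1, -4)))) = 1/(1/(27 + (5 - 33)*(-7 - (6 - 1*(-1))))) = 1/(1/(27 - 28*(-7 - (6 + 1)))) = 1/(1/(27 - 28*(-7 - 1*7))) = 1/(1/(27 - 28*(-7 - 7))) = 1/(1/(27 - 28*(-14))) = 1/(1/(27 + 392)) = 1/(1/419) = 419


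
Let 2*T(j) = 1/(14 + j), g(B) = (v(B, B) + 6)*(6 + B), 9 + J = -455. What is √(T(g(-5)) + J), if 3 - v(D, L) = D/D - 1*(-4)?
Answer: I*√16703/6 ≈ 21.54*I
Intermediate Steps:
v(D, L) = -2 (v(D, L) = 3 - (D/D - 1*(-4)) = 3 - (1 + 4) = 3 - 1*5 = 3 - 5 = -2)
J = -464 (J = -9 - 455 = -464)
g(B) = 24 + 4*B (g(B) = (-2 + 6)*(6 + B) = 4*(6 + B) = 24 + 4*B)
T(j) = 1/(2*(14 + j))
√(T(g(-5)) + J) = √(1/(2*(14 + (24 + 4*(-5)))) - 464) = √(1/(2*(14 + (24 - 20))) - 464) = √(1/(2*(14 + 4)) - 464) = √((½)/18 - 464) = √((½)*(1/18) - 464) = √(1/36 - 464) = √(-16703/36) = I*√16703/6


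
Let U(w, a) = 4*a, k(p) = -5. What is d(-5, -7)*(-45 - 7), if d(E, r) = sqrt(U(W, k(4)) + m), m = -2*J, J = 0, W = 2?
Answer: -104*I*sqrt(5) ≈ -232.55*I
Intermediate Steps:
m = 0 (m = -2*0 = 0)
d(E, r) = 2*I*sqrt(5) (d(E, r) = sqrt(4*(-5) + 0) = sqrt(-20 + 0) = sqrt(-20) = 2*I*sqrt(5))
d(-5, -7)*(-45 - 7) = (2*I*sqrt(5))*(-45 - 7) = (2*I*sqrt(5))*(-52) = -104*I*sqrt(5)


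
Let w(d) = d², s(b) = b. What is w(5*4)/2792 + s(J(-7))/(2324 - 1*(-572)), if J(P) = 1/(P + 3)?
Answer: 578851/4042816 ≈ 0.14318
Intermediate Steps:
J(P) = 1/(3 + P)
w(5*4)/2792 + s(J(-7))/(2324 - 1*(-572)) = (5*4)²/2792 + 1/((3 - 7)*(2324 - 1*(-572))) = 20²*(1/2792) + 1/((-4)*(2324 + 572)) = 400*(1/2792) - ¼/2896 = 50/349 - ¼*1/2896 = 50/349 - 1/11584 = 578851/4042816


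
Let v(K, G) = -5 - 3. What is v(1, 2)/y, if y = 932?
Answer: -2/233 ≈ -0.0085837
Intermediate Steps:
v(K, G) = -8
v(1, 2)/y = -8/932 = -8*1/932 = -2/233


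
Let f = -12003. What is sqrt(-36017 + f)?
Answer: 98*I*sqrt(5) ≈ 219.13*I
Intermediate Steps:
sqrt(-36017 + f) = sqrt(-36017 - 12003) = sqrt(-48020) = 98*I*sqrt(5)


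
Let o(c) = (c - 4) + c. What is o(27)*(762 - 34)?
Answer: 36400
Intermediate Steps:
o(c) = -4 + 2*c (o(c) = (-4 + c) + c = -4 + 2*c)
o(27)*(762 - 34) = (-4 + 2*27)*(762 - 34) = (-4 + 54)*728 = 50*728 = 36400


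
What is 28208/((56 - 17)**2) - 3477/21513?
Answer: 200516729/10907091 ≈ 18.384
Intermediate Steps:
28208/((56 - 17)**2) - 3477/21513 = 28208/(39**2) - 3477*1/21513 = 28208/1521 - 1159/7171 = 200516729/10907091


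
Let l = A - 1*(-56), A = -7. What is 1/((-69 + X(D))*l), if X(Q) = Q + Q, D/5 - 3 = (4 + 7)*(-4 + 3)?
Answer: -1/7301 ≈ -0.00013697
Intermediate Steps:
D = -40 (D = 15 + 5*((4 + 7)*(-4 + 3)) = 15 + 5*(11*(-1)) = 15 + 5*(-11) = 15 - 55 = -40)
X(Q) = 2*Q
l = 49 (l = -7 - 1*(-56) = -7 + 56 = 49)
1/((-69 + X(D))*l) = 1/((-69 + 2*(-40))*49) = 1/((-69 - 80)*49) = 1/(-149*49) = 1/(-7301) = -1/7301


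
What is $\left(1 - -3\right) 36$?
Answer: $144$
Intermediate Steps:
$\left(1 - -3\right) 36 = \left(1 + \left(-15 + 18\right)\right) 36 = \left(1 + 3\right) 36 = 4 \cdot 36 = 144$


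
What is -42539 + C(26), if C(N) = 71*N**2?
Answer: 5457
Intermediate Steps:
-42539 + C(26) = -42539 + 71*26**2 = -42539 + 71*676 = -42539 + 47996 = 5457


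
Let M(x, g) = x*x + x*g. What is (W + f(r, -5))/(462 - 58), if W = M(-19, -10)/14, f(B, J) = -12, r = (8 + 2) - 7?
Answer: 383/5656 ≈ 0.067716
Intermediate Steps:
M(x, g) = x**2 + g*x
r = 3 (r = 10 - 7 = 3)
W = 551/14 (W = -19*(-10 - 19)/14 = -19*(-29)*(1/14) = 551*(1/14) = 551/14 ≈ 39.357)
(W + f(r, -5))/(462 - 58) = (551/14 - 12)/(462 - 58) = (383/14)/404 = (383/14)*(1/404) = 383/5656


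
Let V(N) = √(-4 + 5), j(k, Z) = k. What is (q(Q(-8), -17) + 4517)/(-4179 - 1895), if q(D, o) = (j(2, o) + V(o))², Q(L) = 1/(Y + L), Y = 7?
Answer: -2263/3037 ≈ -0.74514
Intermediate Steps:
V(N) = 1 (V(N) = √1 = 1)
Q(L) = 1/(7 + L)
q(D, o) = 9 (q(D, o) = (2 + 1)² = 3² = 9)
(q(Q(-8), -17) + 4517)/(-4179 - 1895) = (9 + 4517)/(-4179 - 1895) = 4526/(-6074) = 4526*(-1/6074) = -2263/3037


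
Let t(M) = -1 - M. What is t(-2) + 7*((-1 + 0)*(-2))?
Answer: 15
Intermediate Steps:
t(-2) + 7*((-1 + 0)*(-2)) = (-1 - 1*(-2)) + 7*((-1 + 0)*(-2)) = (-1 + 2) + 7*(-1*(-2)) = 1 + 7*2 = 1 + 14 = 15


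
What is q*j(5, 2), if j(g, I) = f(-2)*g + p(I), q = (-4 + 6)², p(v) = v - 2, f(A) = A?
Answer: -40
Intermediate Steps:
p(v) = -2 + v
q = 4 (q = 2² = 4)
j(g, I) = -2 + I - 2*g (j(g, I) = -2*g + (-2 + I) = -2 + I - 2*g)
q*j(5, 2) = 4*(-2 + 2 - 2*5) = 4*(-2 + 2 - 10) = 4*(-10) = -40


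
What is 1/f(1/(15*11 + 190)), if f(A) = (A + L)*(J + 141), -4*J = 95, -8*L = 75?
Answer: -11360/12483373 ≈ -0.00091001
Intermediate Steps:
L = -75/8 (L = -1/8*75 = -75/8 ≈ -9.3750)
J = -95/4 (J = -1/4*95 = -95/4 ≈ -23.750)
f(A) = -35175/32 + 469*A/4 (f(A) = (A - 75/8)*(-95/4 + 141) = (-75/8 + A)*(469/4) = -35175/32 + 469*A/4)
1/f(1/(15*11 + 190)) = 1/(-35175/32 + 469/(4*(15*11 + 190))) = 1/(-35175/32 + 469/(4*(165 + 190))) = 1/(-35175/32 + (469/4)/355) = 1/(-35175/32 + (469/4)*(1/355)) = 1/(-35175/32 + 469/1420) = 1/(-12483373/11360) = -11360/12483373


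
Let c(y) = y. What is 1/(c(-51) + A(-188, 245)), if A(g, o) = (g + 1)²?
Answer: 1/34918 ≈ 2.8639e-5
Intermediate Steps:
A(g, o) = (1 + g)²
1/(c(-51) + A(-188, 245)) = 1/(-51 + (1 - 188)²) = 1/(-51 + (-187)²) = 1/(-51 + 34969) = 1/34918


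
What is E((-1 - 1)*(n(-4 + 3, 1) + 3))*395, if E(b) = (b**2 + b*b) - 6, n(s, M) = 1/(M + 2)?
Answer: 294670/9 ≈ 32741.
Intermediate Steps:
n(s, M) = 1/(2 + M)
E(b) = -6 + 2*b**2 (E(b) = (b**2 + b**2) - 6 = 2*b**2 - 6 = -6 + 2*b**2)
E((-1 - 1)*(n(-4 + 3, 1) + 3))*395 = (-6 + 2*((-1 - 1)*(1/(2 + 1) + 3))**2)*395 = (-6 + 2*(-2*(1/3 + 3))**2)*395 = (-6 + 2*(-2*10/3)**2)*395 = (-6 + 2*(-20/3)**2)*395 = (-6 + 2*(400/9))*395 = (-6 + 800/9)*395 = (746/9)*395 = 294670/9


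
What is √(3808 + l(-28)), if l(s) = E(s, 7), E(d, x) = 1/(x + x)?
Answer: √746382/14 ≈ 61.710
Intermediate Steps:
E(d, x) = 1/(2*x)
l(s) = 1/14 (l(s) = (½)/7 = (½)*(⅐) = 1/14)
√(3808 + l(-28)) = √(3808 + 1/14) = √(53313/14) = √746382/14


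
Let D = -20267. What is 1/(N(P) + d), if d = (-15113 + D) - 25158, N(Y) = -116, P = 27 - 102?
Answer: -1/60654 ≈ -1.6487e-5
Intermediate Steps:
P = -75
d = -60538 (d = (-15113 - 20267) - 25158 = -35380 - 25158 = -60538)
1/(N(P) + d) = 1/(-116 - 60538) = 1/(-60654) = -1/60654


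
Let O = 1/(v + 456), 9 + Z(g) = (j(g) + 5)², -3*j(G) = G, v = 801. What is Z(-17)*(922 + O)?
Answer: 1092894565/11313 ≈ 96605.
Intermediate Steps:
j(G) = -G/3
Z(g) = -9 + (5 - g/3)² (Z(g) = -9 + (-g/3 + 5)² = -9 + (5 - g/3)²)
O = 1/1257 (O = 1/(801 + 456) = 1/1257 ≈ 0.00079555)
Z(-17)*(922 + O) = (-9 + (-15 - 17)²/9)*(922 + 1/1257) = (-9 + (⅑)*(-32)²)*(1158955/1257) = (-9 + (⅑)*1024)*(1158955/1257) = (-9 + 1024/9)*(1158955/1257) = (943/9)*(1158955/1257) = 1092894565/11313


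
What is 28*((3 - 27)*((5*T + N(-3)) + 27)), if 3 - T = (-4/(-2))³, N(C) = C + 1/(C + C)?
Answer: 784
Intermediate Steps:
N(C) = C + 1/(2*C)
T = -5 (T = 3 - (-4/(-2))³ = 3 - (-4*(-½))³ = 3 - 1*2³ = 3 - 1*8 = 3 - 8 = -5)
28*((3 - 27)*((5*T + N(-3)) + 27)) = 28*((3 - 27)*((5*(-5) + (-3 + (½)/(-3))) + 27)) = 28*(-24*((-25 + (-3 + (½)*(-⅓))) + 27)) = 28*(-24*((-25 + (-3 - ⅙)) + 27)) = 28*(-24*((-25 - 19/6) + 27)) = 28*(-24*(-169/6 + 27)) = 28*(-24*(-7/6)) = 28*28 = 784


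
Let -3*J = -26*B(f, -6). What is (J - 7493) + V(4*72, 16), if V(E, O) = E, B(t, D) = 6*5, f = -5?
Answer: -6945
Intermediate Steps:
B(t, D) = 30
J = 260 (J = -(-26)*30/3 = -1/3*(-780) = 260)
(J - 7493) + V(4*72, 16) = (260 - 7493) + 4*72 = -7233 + 288 = -6945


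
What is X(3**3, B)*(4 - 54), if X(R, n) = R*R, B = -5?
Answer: -36450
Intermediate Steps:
X(R, n) = R**2
X(3**3, B)*(4 - 54) = (3**3)**2*(4 - 54) = 27**2*(-50) = 729*(-50) = -36450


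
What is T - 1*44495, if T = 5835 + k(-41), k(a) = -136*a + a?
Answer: -33125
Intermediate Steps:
k(a) = -135*a
T = 11370 (T = 5835 - 135*(-41) = 5835 + 5535 = 11370)
T - 1*44495 = 11370 - 1*44495 = 11370 - 44495 = -33125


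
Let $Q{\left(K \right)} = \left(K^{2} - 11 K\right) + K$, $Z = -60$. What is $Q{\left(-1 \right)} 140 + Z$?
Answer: $1480$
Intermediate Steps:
$Q{\left(K \right)} = K^{2} - 10 K$
$Q{\left(-1 \right)} 140 + Z = - (-10 - 1) 140 - 60 = \left(-1\right) \left(-11\right) 140 - 60 = 11 \cdot 140 - 60 = 1540 - 60 = 1480$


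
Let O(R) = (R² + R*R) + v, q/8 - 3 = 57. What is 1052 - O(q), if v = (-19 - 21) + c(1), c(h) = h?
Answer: -459709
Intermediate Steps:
q = 480 (q = 24 + 8*57 = 24 + 456 = 480)
v = -39 (v = (-19 - 21) + 1 = -40 + 1 = -39)
O(R) = -39 + 2*R² (O(R) = (R² + R*R) - 39 = (R² + R²) - 39 = 2*R² - 39 = -39 + 2*R²)
1052 - O(q) = 1052 - (-39 + 2*480²) = 1052 - (-39 + 2*230400) = 1052 - (-39 + 460800) = 1052 - 1*460761 = 1052 - 460761 = -459709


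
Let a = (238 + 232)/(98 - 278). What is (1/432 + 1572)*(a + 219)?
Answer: 2645113975/7776 ≈ 3.4016e+5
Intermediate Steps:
a = -47/18 (a = 470/(-180) = 470*(-1/180) = -47/18 ≈ -2.6111)
(1/432 + 1572)*(a + 219) = (1/432 + 1572)*(-47/18 + 219) = (1/432 + 1572)*(3895/18) = (679105/432)*(3895/18) = 2645113975/7776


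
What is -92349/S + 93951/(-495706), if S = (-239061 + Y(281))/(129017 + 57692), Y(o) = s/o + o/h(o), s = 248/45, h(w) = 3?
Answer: 27019625615721602397/374473870554373 ≈ 72154.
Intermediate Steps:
s = 248/45 (s = 248*(1/45) = 248/45 ≈ 5.5111)
Y(o) = o/3 + 248/(45*o) (Y(o) = 248/(45*o) + o/3 = o/3 + 248/(45*o))
S = -3021741682/2360935305 (S = (-239061 + ((1/3)*281 + (248/45)/281))/(129017 + 57692) = (-239061 + (281/3 + (248/45)*(1/281)))/186709 = (-239061 + (281/3 + 248/12645))*(1/186709) = (-239061 + 1184663/12645)*(1/186709) = -3021741682/12645*1/186709 = -3021741682/2360935305 ≈ -1.2799)
-92349/S + 93951/(-495706) = -92349/(-3021741682/2360935305) + 93951/(-495706) = -92349*(-2360935305/3021741682) + 93951*(-1/495706) = 218030014481445/3021741682 - 93951/495706 = 27019625615721602397/374473870554373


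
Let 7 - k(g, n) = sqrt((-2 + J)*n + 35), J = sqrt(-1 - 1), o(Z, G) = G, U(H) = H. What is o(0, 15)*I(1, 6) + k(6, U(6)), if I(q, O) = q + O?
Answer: 112 - sqrt(23 + 6*I*sqrt(2)) ≈ 107.13 - 0.87043*I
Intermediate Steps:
I(q, O) = O + q
J = I*sqrt(2) (J = sqrt(-2) = I*sqrt(2) ≈ 1.4142*I)
k(g, n) = 7 - sqrt(35 + n*(-2 + I*sqrt(2))) (k(g, n) = 7 - sqrt((-2 + I*sqrt(2))*n + 35) = 7 - sqrt(n*(-2 + I*sqrt(2)) + 35) = 7 - sqrt(35 + n*(-2 + I*sqrt(2))))
o(0, 15)*I(1, 6) + k(6, U(6)) = 15*(6 + 1) + (7 - sqrt(35 - 2*6 + I*6*sqrt(2))) = 15*7 + (7 - sqrt(35 - 12 + 6*I*sqrt(2))) = 105 + (7 - sqrt(23 + 6*I*sqrt(2))) = 112 - sqrt(23 + 6*I*sqrt(2))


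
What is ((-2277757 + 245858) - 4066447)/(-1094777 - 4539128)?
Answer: 6098346/5633905 ≈ 1.0824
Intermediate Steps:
((-2277757 + 245858) - 4066447)/(-1094777 - 4539128) = (-2031899 - 4066447)/(-5633905) = -6098346*(-1/5633905) = 6098346/5633905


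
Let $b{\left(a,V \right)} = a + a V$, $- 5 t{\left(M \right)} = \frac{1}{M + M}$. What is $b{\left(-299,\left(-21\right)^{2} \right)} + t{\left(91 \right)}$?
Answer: $- \frac{120263781}{910} \approx -1.3216 \cdot 10^{5}$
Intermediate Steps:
$t{\left(M \right)} = - \frac{1}{10 M}$ ($t{\left(M \right)} = - \frac{1}{5 \left(M + M\right)} = - \frac{1}{5 \cdot 2 M} = - \frac{\frac{1}{2} \frac{1}{M}}{5} = - \frac{1}{10 M}$)
$b{\left(a,V \right)} = a + V a$
$b{\left(-299,\left(-21\right)^{2} \right)} + t{\left(91 \right)} = - 299 \left(1 + \left(-21\right)^{2}\right) - \frac{1}{10 \cdot 91} = - 299 \left(1 + 441\right) - \frac{1}{910} = \left(-299\right) 442 - \frac{1}{910} = -132158 - \frac{1}{910} = - \frac{120263781}{910}$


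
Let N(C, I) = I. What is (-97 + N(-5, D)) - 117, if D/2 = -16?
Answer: -246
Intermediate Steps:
D = -32 (D = 2*(-16) = -32)
(-97 + N(-5, D)) - 117 = (-97 - 32) - 117 = -129 - 117 = -246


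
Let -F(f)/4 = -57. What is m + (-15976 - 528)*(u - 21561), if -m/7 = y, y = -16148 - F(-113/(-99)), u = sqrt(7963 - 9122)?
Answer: 355957376 - 16504*I*sqrt(1159) ≈ 3.5596e+8 - 5.6186e+5*I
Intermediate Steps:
F(f) = 228 (F(f) = -4*(-57) = 228)
u = I*sqrt(1159) (u = sqrt(-1159) = I*sqrt(1159) ≈ 34.044*I)
y = -16376 (y = -16148 - 1*228 = -16148 - 228 = -16376)
m = 114632 (m = -7*(-16376) = 114632)
m + (-15976 - 528)*(u - 21561) = 114632 + (-15976 - 528)*(I*sqrt(1159) - 21561) = 114632 - 16504*(-21561 + I*sqrt(1159)) = 114632 + (355842744 - 16504*I*sqrt(1159)) = 355957376 - 16504*I*sqrt(1159)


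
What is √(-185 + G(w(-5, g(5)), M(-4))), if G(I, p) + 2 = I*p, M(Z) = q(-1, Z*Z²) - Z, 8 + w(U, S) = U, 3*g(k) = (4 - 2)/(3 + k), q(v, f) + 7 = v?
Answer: 3*I*√15 ≈ 11.619*I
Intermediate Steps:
q(v, f) = -7 + v
g(k) = 2/(3*(3 + k)) (g(k) = ((4 - 2)/(3 + k))/3 = (2/(3 + k))/3 = 2/(3*(3 + k)))
w(U, S) = -8 + U
M(Z) = -8 - Z (M(Z) = (-7 - 1) - Z = -8 - Z)
G(I, p) = -2 + I*p
√(-185 + G(w(-5, g(5)), M(-4))) = √(-185 + (-2 + (-8 - 5)*(-8 - 1*(-4)))) = √(-185 + (-2 - 13*(-8 + 4))) = √(-185 + (-2 - 13*(-4))) = √(-185 + (-2 + 52)) = √(-185 + 50) = √(-135) = 3*I*√15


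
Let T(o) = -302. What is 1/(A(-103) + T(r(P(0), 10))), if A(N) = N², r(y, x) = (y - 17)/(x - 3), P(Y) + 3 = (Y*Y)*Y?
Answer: 1/10307 ≈ 9.7021e-5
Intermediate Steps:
P(Y) = -3 + Y³ (P(Y) = -3 + (Y*Y)*Y = -3 + Y²*Y = -3 + Y³)
r(y, x) = (-17 + y)/(-3 + x)
1/(A(-103) + T(r(P(0), 10))) = 1/((-103)² - 302) = 1/(10609 - 302) = 1/10307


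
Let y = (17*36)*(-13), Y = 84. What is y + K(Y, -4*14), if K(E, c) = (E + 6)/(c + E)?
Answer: -111339/14 ≈ -7952.8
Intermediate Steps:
K(E, c) = (6 + E)/(E + c)
y = -7956 (y = 612*(-13) = -7956)
y + K(Y, -4*14) = -7956 + (6 + 84)/(84 - 4*14) = -7956 + 90/(84 - 56) = -7956 + 90/28 = -7956 + (1/28)*90 = -7956 + 45/14 = -111339/14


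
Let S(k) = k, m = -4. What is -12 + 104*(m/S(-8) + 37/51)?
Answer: 5888/51 ≈ 115.45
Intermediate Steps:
-12 + 104*(m/S(-8) + 37/51) = -12 + 104*(-4/(-8) + 37/51) = -12 + 104*(-4*(-⅛) + 37*(1/51)) = -12 + 104*(½ + 37/51) = -12 + 104*(125/102) = -12 + 6500/51 = 5888/51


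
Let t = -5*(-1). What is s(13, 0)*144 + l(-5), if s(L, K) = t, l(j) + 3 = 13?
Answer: 730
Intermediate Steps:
l(j) = 10 (l(j) = -3 + 13 = 10)
t = 5
s(L, K) = 5
s(13, 0)*144 + l(-5) = 5*144 + 10 = 720 + 10 = 730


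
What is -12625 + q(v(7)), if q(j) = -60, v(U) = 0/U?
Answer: -12685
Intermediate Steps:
v(U) = 0
-12625 + q(v(7)) = -12625 - 60 = -12685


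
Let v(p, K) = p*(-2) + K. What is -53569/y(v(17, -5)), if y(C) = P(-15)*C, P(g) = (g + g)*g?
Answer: 53569/17550 ≈ 3.0524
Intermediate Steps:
P(g) = 2*g² (P(g) = (2*g)*g = 2*g²)
v(p, K) = K - 2*p (v(p, K) = -2*p + K = K - 2*p)
y(C) = 450*C (y(C) = (2*(-15)²)*C = (2*225)*C = 450*C)
-53569/y(v(17, -5)) = -53569*1/(450*(-5 - 2*17)) = -53569*1/(450*(-5 - 34)) = -53569/(450*(-39)) = -53569/(-17550) = -53569*(-1/17550) = 53569/17550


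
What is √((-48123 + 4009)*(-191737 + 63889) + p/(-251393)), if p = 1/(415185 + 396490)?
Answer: √9392929644132385048922587718269/40809882655 ≈ 75099.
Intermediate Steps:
p = 1/811675 ≈ 1.2320e-6
√((-48123 + 4009)*(-191737 + 63889) + p/(-251393)) = √((-48123 + 4009)*(-191737 + 63889) + (1/811675)/(-251393)) = √(-44114*(-127848) + (1/811675)*(-1/251393)) = √(5639886672 - 1/204049413275) = √(1150815566359092370799/204049413275) = √9392929644132385048922587718269/40809882655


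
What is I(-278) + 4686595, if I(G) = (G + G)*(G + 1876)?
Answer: 3798107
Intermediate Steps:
I(G) = 2*G*(1876 + G) (I(G) = (2*G)*(1876 + G) = 2*G*(1876 + G))
I(-278) + 4686595 = 2*(-278)*(1876 - 278) + 4686595 = 2*(-278)*1598 + 4686595 = -888488 + 4686595 = 3798107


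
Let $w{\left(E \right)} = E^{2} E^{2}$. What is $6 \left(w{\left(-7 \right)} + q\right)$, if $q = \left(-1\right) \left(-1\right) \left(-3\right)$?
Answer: $14388$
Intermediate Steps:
$q = -3$ ($q = 1 \left(-3\right) = -3$)
$w{\left(E \right)} = E^{4}$
$6 \left(w{\left(-7 \right)} + q\right) = 6 \left(\left(-7\right)^{4} - 3\right) = 6 \left(2401 - 3\right) = 6 \cdot 2398 = 14388$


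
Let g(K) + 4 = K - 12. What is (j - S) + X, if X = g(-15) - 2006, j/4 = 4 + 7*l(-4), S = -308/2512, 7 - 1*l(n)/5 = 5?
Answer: -1093271/628 ≈ -1740.9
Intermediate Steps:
g(K) = -16 + K (g(K) = -4 + (K - 12) = -4 + (-12 + K) = -16 + K)
l(n) = 10 (l(n) = 35 - 5*5 = 35 - 25 = 10)
S = -77/628 (S = -308*1/2512 = -77/628 ≈ -0.12261)
j = 296 (j = 4*(4 + 7*10) = 4*(4 + 70) = 4*74 = 296)
X = -2037 (X = (-16 - 15) - 2006 = -31 - 2006 = -2037)
(j - S) + X = (296 - 1*(-77/628)) - 2037 = (296 + 77/628) - 2037 = 185965/628 - 2037 = -1093271/628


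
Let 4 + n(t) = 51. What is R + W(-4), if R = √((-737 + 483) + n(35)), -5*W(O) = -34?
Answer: 34/5 + 3*I*√23 ≈ 6.8 + 14.387*I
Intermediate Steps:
n(t) = 47 (n(t) = -4 + 51 = 47)
W(O) = 34/5 (W(O) = -⅕*(-34) = 34/5)
R = 3*I*√23 (R = √((-737 + 483) + 47) = √(-254 + 47) = √(-207) = 3*I*√23 ≈ 14.387*I)
R + W(-4) = 3*I*√23 + 34/5 = 34/5 + 3*I*√23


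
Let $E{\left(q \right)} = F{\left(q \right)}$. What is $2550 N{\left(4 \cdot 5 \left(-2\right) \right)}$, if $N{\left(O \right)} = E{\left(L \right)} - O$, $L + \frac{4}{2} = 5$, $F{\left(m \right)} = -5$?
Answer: $89250$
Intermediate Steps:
$L = 3$ ($L = -2 + 5 = 3$)
$E{\left(q \right)} = -5$
$N{\left(O \right)} = -5 - O$
$2550 N{\left(4 \cdot 5 \left(-2\right) \right)} = 2550 \left(-5 - 4 \cdot 5 \left(-2\right)\right) = 2550 \left(-5 - 20 \left(-2\right)\right) = 2550 \left(-5 - -40\right) = 2550 \left(-5 + 40\right) = 2550 \cdot 35 = 89250$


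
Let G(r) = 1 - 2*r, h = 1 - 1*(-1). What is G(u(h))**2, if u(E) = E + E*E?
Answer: 121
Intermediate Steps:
h = 2 (h = 1 + 1 = 2)
u(E) = E + E**2
G(u(h))**2 = (1 - 4*(1 + 2))**2 = (1 - 4*3)**2 = (1 - 2*6)**2 = (1 - 12)**2 = (-11)**2 = 121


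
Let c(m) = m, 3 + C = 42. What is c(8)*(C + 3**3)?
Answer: 528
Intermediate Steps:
C = 39 (C = -3 + 42 = 39)
c(8)*(C + 3**3) = 8*(39 + 3**3) = 8*(39 + 27) = 8*66 = 528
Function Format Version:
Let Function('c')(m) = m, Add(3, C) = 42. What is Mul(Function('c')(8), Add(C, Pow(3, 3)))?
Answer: 528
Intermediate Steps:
C = 39 (C = Add(-3, 42) = 39)
Mul(Function('c')(8), Add(C, Pow(3, 3))) = Mul(8, Add(39, Pow(3, 3))) = Mul(8, Add(39, 27)) = Mul(8, 66) = 528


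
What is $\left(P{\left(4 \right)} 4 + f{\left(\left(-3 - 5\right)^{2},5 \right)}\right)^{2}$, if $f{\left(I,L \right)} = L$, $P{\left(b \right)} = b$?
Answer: $441$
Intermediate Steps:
$\left(P{\left(4 \right)} 4 + f{\left(\left(-3 - 5\right)^{2},5 \right)}\right)^{2} = \left(4 \cdot 4 + 5\right)^{2} = \left(16 + 5\right)^{2} = 21^{2} = 441$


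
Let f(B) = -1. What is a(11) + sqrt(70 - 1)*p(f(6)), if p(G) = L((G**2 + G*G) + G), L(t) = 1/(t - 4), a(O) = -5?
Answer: -5 - sqrt(69)/3 ≈ -7.7689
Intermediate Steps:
L(t) = 1/(-4 + t)
p(G) = 1/(-4 + G + 2*G**2) (p(G) = 1/(-4 + ((G**2 + G*G) + G)) = 1/(-4 + ((G**2 + G**2) + G)) = 1/(-4 + (2*G**2 + G)) = 1/(-4 + (G + 2*G**2)) = 1/(-4 + G + 2*G**2))
a(11) + sqrt(70 - 1)*p(f(6)) = -5 + sqrt(70 - 1)/(-4 - (1 + 2*(-1))) = -5 + sqrt(69)/(-4 - (1 - 2)) = -5 + sqrt(69)/(-4 - 1*(-1)) = -5 + sqrt(69)/(-4 + 1) = -5 + sqrt(69)/(-3) = -5 + sqrt(69)*(-1/3) = -5 - sqrt(69)/3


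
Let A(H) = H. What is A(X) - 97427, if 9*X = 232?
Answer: -876611/9 ≈ -97401.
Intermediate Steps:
X = 232/9 (X = (1/9)*232 = 232/9 ≈ 25.778)
A(X) - 97427 = 232/9 - 97427 = -876611/9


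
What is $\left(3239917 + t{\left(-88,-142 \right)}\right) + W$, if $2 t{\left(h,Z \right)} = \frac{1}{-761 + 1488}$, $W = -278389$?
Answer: $\frac{4306061713}{1454} \approx 2.9615 \cdot 10^{6}$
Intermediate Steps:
$t{\left(h,Z \right)} = \frac{1}{1454}$ ($t{\left(h,Z \right)} = \frac{1}{2 \left(-761 + 1488\right)} = \frac{1}{2 \cdot 727} = \frac{1}{2} \cdot \frac{1}{727} = \frac{1}{1454}$)
$\left(3239917 + t{\left(-88,-142 \right)}\right) + W = \left(3239917 + \frac{1}{1454}\right) - 278389 = \frac{4710839319}{1454} - 278389 = \frac{4306061713}{1454}$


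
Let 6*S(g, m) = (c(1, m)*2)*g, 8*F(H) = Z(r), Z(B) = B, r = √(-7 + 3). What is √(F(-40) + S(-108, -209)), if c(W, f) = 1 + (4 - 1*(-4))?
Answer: √(-1296 + I)/2 ≈ 0.0069444 + 18.0*I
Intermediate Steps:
c(W, f) = 9 (c(W, f) = 1 + (4 + 4) = 1 + 8 = 9)
r = 2*I (r = √(-4) = 2*I ≈ 2.0*I)
F(H) = I/4 (F(H) = (2*I)/8 = I/4)
S(g, m) = 3*g (S(g, m) = ((9*2)*g)/6 = (18*g)/6 = 3*g)
√(F(-40) + S(-108, -209)) = √(I/4 + 3*(-108)) = √(I/4 - 324) = √(-324 + I/4)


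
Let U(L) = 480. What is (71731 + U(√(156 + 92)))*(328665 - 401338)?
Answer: -5247790003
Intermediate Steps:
(71731 + U(√(156 + 92)))*(328665 - 401338) = (71731 + 480)*(328665 - 401338) = 72211*(-72673) = -5247790003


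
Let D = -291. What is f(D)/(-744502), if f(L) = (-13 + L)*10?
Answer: 1520/372251 ≈ 0.0040833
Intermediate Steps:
f(L) = -130 + 10*L
f(D)/(-744502) = (-130 + 10*(-291))/(-744502) = (-130 - 2910)*(-1/744502) = -3040*(-1/744502) = 1520/372251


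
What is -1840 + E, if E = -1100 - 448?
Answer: -3388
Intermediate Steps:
E = -1548
-1840 + E = -1840 - 1548 = -3388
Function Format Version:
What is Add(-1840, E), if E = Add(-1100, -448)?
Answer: -3388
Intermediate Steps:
E = -1548
Add(-1840, E) = Add(-1840, -1548) = -3388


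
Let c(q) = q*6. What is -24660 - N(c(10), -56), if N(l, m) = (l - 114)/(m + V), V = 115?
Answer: -1454886/59 ≈ -24659.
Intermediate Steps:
c(q) = 6*q
N(l, m) = (-114 + l)/(115 + m) (N(l, m) = (l - 114)/(m + 115) = (-114 + l)/(115 + m))
-24660 - N(c(10), -56) = -24660 - (-114 + 6*10)/(115 - 56) = -24660 - (-114 + 60)/59 = -24660 - (-54)/59 = -24660 - 1*(-54/59) = -24660 + 54/59 = -1454886/59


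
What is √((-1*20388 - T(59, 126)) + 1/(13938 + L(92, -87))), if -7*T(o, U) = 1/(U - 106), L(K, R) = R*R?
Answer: I*√46209388561687785/1505490 ≈ 142.79*I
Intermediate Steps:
L(K, R) = R²
T(o, U) = -1/(7*(-106 + U)) (T(o, U) = -1/(7*(U - 106)) = -1/(7*(-106 + U)))
√((-1*20388 - T(59, 126)) + 1/(13938 + L(92, -87))) = √((-1*20388 - (-1)/(-742 + 7*126)) + 1/(13938 + (-87)²)) = √((-20388 - (-1)/(-742 + 882)) + 1/(13938 + 7569)) = √((-20388 - (-1)/140) + 1/21507) = √((-20388 - 1*(-1/140)) + 1/21507) = √((-20388 + 1/140) + 1/21507) = √(-2854319/140 + 1/21507) = √(-61387838593/3010980) = I*√46209388561687785/1505490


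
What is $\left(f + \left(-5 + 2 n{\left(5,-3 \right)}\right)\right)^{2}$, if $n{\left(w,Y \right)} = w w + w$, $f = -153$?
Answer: $9604$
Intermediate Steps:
$n{\left(w,Y \right)} = w + w^{2}$ ($n{\left(w,Y \right)} = w^{2} + w = w + w^{2}$)
$\left(f + \left(-5 + 2 n{\left(5,-3 \right)}\right)\right)^{2} = \left(-153 - \left(5 - 2 \cdot 5 \left(1 + 5\right)\right)\right)^{2} = \left(-153 - \left(5 - 2 \cdot 5 \cdot 6\right)\right)^{2} = \left(-153 + \left(-5 + 2 \cdot 30\right)\right)^{2} = \left(-153 + \left(-5 + 60\right)\right)^{2} = \left(-153 + 55\right)^{2} = \left(-98\right)^{2} = 9604$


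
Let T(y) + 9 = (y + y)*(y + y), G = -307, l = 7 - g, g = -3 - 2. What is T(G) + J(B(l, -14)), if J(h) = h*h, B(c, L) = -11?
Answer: 377108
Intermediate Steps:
g = -5
l = 12 (l = 7 - 1*(-5) = 7 + 5 = 12)
T(y) = -9 + 4*y² (T(y) = -9 + (y + y)*(y + y) = -9 + (2*y)*(2*y) = -9 + 4*y²)
J(h) = h²
T(G) + J(B(l, -14)) = (-9 + 4*(-307)²) + (-11)² = (-9 + 4*94249) + 121 = (-9 + 376996) + 121 = 376987 + 121 = 377108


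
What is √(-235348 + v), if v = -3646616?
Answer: 2*I*√970491 ≈ 1970.3*I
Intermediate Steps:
√(-235348 + v) = √(-235348 - 3646616) = √(-3881964) = 2*I*√970491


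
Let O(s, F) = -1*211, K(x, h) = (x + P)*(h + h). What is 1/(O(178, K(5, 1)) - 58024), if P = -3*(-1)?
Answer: -1/58235 ≈ -1.7172e-5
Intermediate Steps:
P = 3
K(x, h) = 2*h*(3 + x) (K(x, h) = (x + 3)*(h + h) = (3 + x)*(2*h) = 2*h*(3 + x))
O(s, F) = -211
1/(O(178, K(5, 1)) - 58024) = 1/(-211 - 58024) = 1/(-58235) = -1/58235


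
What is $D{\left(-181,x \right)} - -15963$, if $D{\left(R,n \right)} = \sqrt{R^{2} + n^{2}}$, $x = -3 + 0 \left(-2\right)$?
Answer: $15963 + \sqrt{32770} \approx 16144.0$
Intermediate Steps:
$x = -3$ ($x = -3 + 0 = -3$)
$D{\left(-181,x \right)} - -15963 = \sqrt{\left(-181\right)^{2} + \left(-3\right)^{2}} - -15963 = \sqrt{32761 + 9} + 15963 = \sqrt{32770} + 15963 = 15963 + \sqrt{32770}$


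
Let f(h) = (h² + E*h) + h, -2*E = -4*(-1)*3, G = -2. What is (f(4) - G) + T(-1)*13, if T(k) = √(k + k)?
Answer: -2 + 13*I*√2 ≈ -2.0 + 18.385*I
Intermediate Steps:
E = -6 (E = -(-4*(-1))*3/2 = -2*3 = -½*12 = -6)
T(k) = √2*√k (T(k) = √(2*k) = √2*√k)
f(h) = h² - 5*h (f(h) = (h² - 6*h) + h = h² - 5*h)
(f(4) - G) + T(-1)*13 = (4*(-5 + 4) - 1*(-2)) + (√2*√(-1))*13 = (4*(-1) + 2) + (√2*I)*13 = (-4 + 2) + (I*√2)*13 = -2 + 13*I*√2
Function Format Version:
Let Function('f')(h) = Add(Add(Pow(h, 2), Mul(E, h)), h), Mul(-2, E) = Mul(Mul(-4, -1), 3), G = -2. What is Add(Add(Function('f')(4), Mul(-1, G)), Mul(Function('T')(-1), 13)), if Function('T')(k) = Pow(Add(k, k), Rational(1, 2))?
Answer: Add(-2, Mul(13, I, Pow(2, Rational(1, 2)))) ≈ Add(-2.0000, Mul(18.385, I))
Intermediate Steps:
E = -6 (E = Mul(Rational(-1, 2), Mul(Mul(-4, -1), 3)) = Mul(Rational(-1, 2), Mul(4, 3)) = Mul(Rational(-1, 2), 12) = -6)
Function('T')(k) = Mul(Pow(2, Rational(1, 2)), Pow(k, Rational(1, 2))) (Function('T')(k) = Pow(Mul(2, k), Rational(1, 2)) = Mul(Pow(2, Rational(1, 2)), Pow(k, Rational(1, 2))))
Function('f')(h) = Add(Pow(h, 2), Mul(-5, h)) (Function('f')(h) = Add(Add(Pow(h, 2), Mul(-6, h)), h) = Add(Pow(h, 2), Mul(-5, h)))
Add(Add(Function('f')(4), Mul(-1, G)), Mul(Function('T')(-1), 13)) = Add(Add(Mul(4, Add(-5, 4)), Mul(-1, -2)), Mul(Mul(Pow(2, Rational(1, 2)), Pow(-1, Rational(1, 2))), 13)) = Add(Add(Mul(4, -1), 2), Mul(Mul(Pow(2, Rational(1, 2)), I), 13)) = Add(Add(-4, 2), Mul(Mul(I, Pow(2, Rational(1, 2))), 13)) = Add(-2, Mul(13, I, Pow(2, Rational(1, 2))))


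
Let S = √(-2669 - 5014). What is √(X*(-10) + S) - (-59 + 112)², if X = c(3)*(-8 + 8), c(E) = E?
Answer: -2809 + 7683^(¼)*√I ≈ -2802.4 + 6.6201*I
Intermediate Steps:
X = 0 (X = 3*(-8 + 8) = 3*0 = 0)
S = I*√7683 (S = √(-7683) = I*√7683 ≈ 87.653*I)
√(X*(-10) + S) - (-59 + 112)² = √(0*(-10) + I*√7683) - (-59 + 112)² = √(0 + I*√7683) - 1*53² = √(I*√7683) - 1*2809 = 7683^(¼)*√I - 2809 = -2809 + 7683^(¼)*√I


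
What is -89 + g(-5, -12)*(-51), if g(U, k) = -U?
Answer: -344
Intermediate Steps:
-89 + g(-5, -12)*(-51) = -89 - 1*(-5)*(-51) = -89 + 5*(-51) = -89 - 255 = -344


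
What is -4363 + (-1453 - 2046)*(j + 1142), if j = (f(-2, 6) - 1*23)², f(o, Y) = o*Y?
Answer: -8286496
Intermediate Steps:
f(o, Y) = Y*o
j = 1225 (j = (6*(-2) - 1*23)² = (-12 - 23)² = (-35)² = 1225)
-4363 + (-1453 - 2046)*(j + 1142) = -4363 + (-1453 - 2046)*(1225 + 1142) = -4363 - 3499*2367 = -4363 - 8282133 = -8286496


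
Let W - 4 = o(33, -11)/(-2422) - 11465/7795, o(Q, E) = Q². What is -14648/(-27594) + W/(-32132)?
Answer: 18132484552801/34162260227208 ≈ 0.53078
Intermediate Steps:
W = 7852195/3775898 (W = 4 + (33²/(-2422) - 11465/7795) = 4 + (1089*(-1/2422) - 11465*1/7795) = 4 + (-1089/2422 - 2293/1559) = 4 - 7251397/3775898 = 7852195/3775898 ≈ 2.0796)
-14648/(-27594) + W/(-32132) = -14648/(-27594) + (7852195/3775898)/(-32132) = -14648*(-1/27594) + (7852195/3775898)*(-1/32132) = 7324/13797 - 7852195/121327154536 = 18132484552801/34162260227208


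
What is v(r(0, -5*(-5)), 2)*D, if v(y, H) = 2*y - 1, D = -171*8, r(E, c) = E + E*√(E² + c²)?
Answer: 1368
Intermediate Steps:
D = -1368
v(y, H) = -1 + 2*y
v(r(0, -5*(-5)), 2)*D = (-1 + 2*(0*(1 + √(0² + (-5*(-5))²))))*(-1368) = (-1 + 2*(0*(1 + √(0 + 25²))))*(-1368) = (-1 + 2*(0*(1 + √(0 + 625))))*(-1368) = (-1 + 2*(0*(1 + √625)))*(-1368) = (-1 + 2*(0*(1 + 25)))*(-1368) = (-1 + 2*(0*26))*(-1368) = (-1 + 2*0)*(-1368) = (-1 + 0)*(-1368) = -1*(-1368) = 1368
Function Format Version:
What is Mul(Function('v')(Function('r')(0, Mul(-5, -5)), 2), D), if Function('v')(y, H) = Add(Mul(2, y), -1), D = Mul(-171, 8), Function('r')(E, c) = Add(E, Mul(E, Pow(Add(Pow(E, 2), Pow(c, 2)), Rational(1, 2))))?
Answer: 1368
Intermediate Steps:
D = -1368
Function('v')(y, H) = Add(-1, Mul(2, y))
Mul(Function('v')(Function('r')(0, Mul(-5, -5)), 2), D) = Mul(Add(-1, Mul(2, Mul(0, Add(1, Pow(Add(Pow(0, 2), Pow(Mul(-5, -5), 2)), Rational(1, 2)))))), -1368) = Mul(Add(-1, Mul(2, Mul(0, Add(1, Pow(Add(0, Pow(25, 2)), Rational(1, 2)))))), -1368) = Mul(Add(-1, Mul(2, Mul(0, Add(1, Pow(Add(0, 625), Rational(1, 2)))))), -1368) = Mul(Add(-1, Mul(2, Mul(0, Add(1, Pow(625, Rational(1, 2)))))), -1368) = Mul(Add(-1, Mul(2, Mul(0, Add(1, 25)))), -1368) = Mul(Add(-1, Mul(2, Mul(0, 26))), -1368) = Mul(Add(-1, Mul(2, 0)), -1368) = Mul(Add(-1, 0), -1368) = Mul(-1, -1368) = 1368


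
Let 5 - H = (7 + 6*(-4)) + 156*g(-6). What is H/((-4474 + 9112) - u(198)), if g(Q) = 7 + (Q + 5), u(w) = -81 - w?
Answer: -914/4917 ≈ -0.18589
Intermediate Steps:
g(Q) = 12 + Q (g(Q) = 7 + (5 + Q) = 12 + Q)
H = -914 (H = 5 - ((7 + 6*(-4)) + 156*(12 - 6)) = 5 - ((7 - 24) + 156*6) = 5 - (-17 + 936) = 5 - 1*919 = 5 - 919 = -914)
H/((-4474 + 9112) - u(198)) = -914/((-4474 + 9112) - (-81 - 1*198)) = -914/(4638 - (-81 - 198)) = -914/(4638 - 1*(-279)) = -914/(4638 + 279) = -914/4917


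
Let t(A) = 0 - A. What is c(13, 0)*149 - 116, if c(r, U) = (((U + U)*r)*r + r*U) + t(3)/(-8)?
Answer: -481/8 ≈ -60.125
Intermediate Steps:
t(A) = -A
c(r, U) = 3/8 + U*r + 2*U*r² (c(r, U) = (((U + U)*r)*r + r*U) - 1*3/(-8) = (((2*U)*r)*r + U*r) - 3*(-⅛) = ((2*U*r)*r + U*r) + 3/8 = (2*U*r² + U*r) + 3/8 = (U*r + 2*U*r²) + 3/8 = 3/8 + U*r + 2*U*r²)
c(13, 0)*149 - 116 = (3/8 + 0*13 + 2*0*13²)*149 - 116 = (3/8 + 0 + 2*0*169)*149 - 116 = (3/8 + 0 + 0)*149 - 116 = (3/8)*149 - 116 = 447/8 - 116 = -481/8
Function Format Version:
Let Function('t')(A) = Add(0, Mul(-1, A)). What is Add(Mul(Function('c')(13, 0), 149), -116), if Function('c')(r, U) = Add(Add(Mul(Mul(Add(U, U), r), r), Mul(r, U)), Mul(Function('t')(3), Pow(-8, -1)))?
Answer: Rational(-481, 8) ≈ -60.125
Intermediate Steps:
Function('t')(A) = Mul(-1, A)
Function('c')(r, U) = Add(Rational(3, 8), Mul(U, r), Mul(2, U, Pow(r, 2))) (Function('c')(r, U) = Add(Add(Mul(Mul(Add(U, U), r), r), Mul(r, U)), Mul(Mul(-1, 3), Pow(-8, -1))) = Add(Add(Mul(Mul(Mul(2, U), r), r), Mul(U, r)), Mul(-3, Rational(-1, 8))) = Add(Add(Mul(Mul(2, U, r), r), Mul(U, r)), Rational(3, 8)) = Add(Add(Mul(2, U, Pow(r, 2)), Mul(U, r)), Rational(3, 8)) = Add(Add(Mul(U, r), Mul(2, U, Pow(r, 2))), Rational(3, 8)) = Add(Rational(3, 8), Mul(U, r), Mul(2, U, Pow(r, 2))))
Add(Mul(Function('c')(13, 0), 149), -116) = Add(Mul(Add(Rational(3, 8), Mul(0, 13), Mul(2, 0, Pow(13, 2))), 149), -116) = Add(Mul(Add(Rational(3, 8), 0, Mul(2, 0, 169)), 149), -116) = Add(Mul(Add(Rational(3, 8), 0, 0), 149), -116) = Add(Mul(Rational(3, 8), 149), -116) = Add(Rational(447, 8), -116) = Rational(-481, 8)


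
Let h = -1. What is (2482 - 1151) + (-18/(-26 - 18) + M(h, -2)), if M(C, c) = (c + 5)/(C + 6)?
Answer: 146521/110 ≈ 1332.0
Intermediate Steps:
M(C, c) = (5 + c)/(6 + C)
(2482 - 1151) + (-18/(-26 - 18) + M(h, -2)) = (2482 - 1151) + (-18/(-26 - 18) + (5 - 2)/(6 - 1)) = 1331 + (-18/(-44) + 3/5) = 1331 + (-18*(-1/44) + (⅕)*3) = 1331 + (9/22 + ⅗) = 1331 + 111/110 = 146521/110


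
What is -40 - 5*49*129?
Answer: -31645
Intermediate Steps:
-40 - 5*49*129 = -40 - 245*129 = -40 - 31605 = -31645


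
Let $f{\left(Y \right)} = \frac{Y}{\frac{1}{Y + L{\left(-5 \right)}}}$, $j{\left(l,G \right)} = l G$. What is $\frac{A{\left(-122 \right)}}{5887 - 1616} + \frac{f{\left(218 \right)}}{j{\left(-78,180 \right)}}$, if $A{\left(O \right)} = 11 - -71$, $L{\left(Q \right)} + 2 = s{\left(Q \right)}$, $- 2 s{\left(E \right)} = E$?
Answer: $- \frac{202289263}{59964840} \approx -3.3735$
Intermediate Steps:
$s{\left(E \right)} = - \frac{E}{2}$
$L{\left(Q \right)} = -2 - \frac{Q}{2}$
$A{\left(O \right)} = 82$ ($A{\left(O \right)} = 11 + 71 = 82$)
$j{\left(l,G \right)} = G l$
$f{\left(Y \right)} = Y \left(\frac{1}{2} + Y\right)$ ($f{\left(Y \right)} = \frac{Y}{\frac{1}{Y - - \frac{1}{2}}} = \frac{Y}{\frac{1}{Y + \left(-2 + \frac{5}{2}\right)}} = \frac{Y}{\frac{1}{Y + \frac{1}{2}}} = \frac{Y}{\frac{1}{\frac{1}{2} + Y}} = Y \left(\frac{1}{2} + Y\right)$)
$\frac{A{\left(-122 \right)}}{5887 - 1616} + \frac{f{\left(218 \right)}}{j{\left(-78,180 \right)}} = \frac{82}{5887 - 1616} + \frac{218 \left(\frac{1}{2} + 218\right)}{180 \left(-78\right)} = \frac{82}{5887 - 1616} + \frac{218 \cdot \frac{437}{2}}{-14040} = \frac{82}{4271} + 47633 \left(- \frac{1}{14040}\right) = 82 \cdot \frac{1}{4271} - \frac{47633}{14040} = \frac{82}{4271} - \frac{47633}{14040} = - \frac{202289263}{59964840}$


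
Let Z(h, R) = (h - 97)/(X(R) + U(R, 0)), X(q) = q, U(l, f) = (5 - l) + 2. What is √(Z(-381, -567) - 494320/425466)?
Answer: I*√17111189680746/496377 ≈ 8.3335*I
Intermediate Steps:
U(l, f) = 7 - l
Z(h, R) = -97/7 + h/7 (Z(h, R) = (h - 97)/(R + (7 - R)) = (-97 + h)/7 = (-97 + h)*(⅐) = -97/7 + h/7)
√(Z(-381, -567) - 494320/425466) = √((-97/7 + (⅐)*(-381)) - 494320/425466) = √((-97/7 - 381/7) - 494320*1/425466) = √(-478/7 - 247160/212733) = √(-103416494/1489131) = I*√17111189680746/496377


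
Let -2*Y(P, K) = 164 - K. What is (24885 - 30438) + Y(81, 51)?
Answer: -11219/2 ≈ -5609.5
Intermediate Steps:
Y(P, K) = -82 + K/2 (Y(P, K) = -(164 - K)/2 = -82 + K/2)
(24885 - 30438) + Y(81, 51) = (24885 - 30438) + (-82 + (½)*51) = -5553 + (-82 + 51/2) = -5553 - 113/2 = -11219/2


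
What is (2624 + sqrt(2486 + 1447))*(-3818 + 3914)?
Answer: 251904 + 288*sqrt(437) ≈ 2.5792e+5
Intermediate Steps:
(2624 + sqrt(2486 + 1447))*(-3818 + 3914) = (2624 + sqrt(3933))*96 = (2624 + 3*sqrt(437))*96 = 251904 + 288*sqrt(437)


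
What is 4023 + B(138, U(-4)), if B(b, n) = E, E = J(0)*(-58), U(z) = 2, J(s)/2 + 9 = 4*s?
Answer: 5067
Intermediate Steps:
J(s) = -18 + 8*s (J(s) = -18 + 2*(4*s) = -18 + 8*s)
E = 1044 (E = (-18 + 8*0)*(-58) = (-18 + 0)*(-58) = -18*(-58) = 1044)
B(b, n) = 1044
4023 + B(138, U(-4)) = 4023 + 1044 = 5067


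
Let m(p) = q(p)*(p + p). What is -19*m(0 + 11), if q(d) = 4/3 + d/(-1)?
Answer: 12122/3 ≈ 4040.7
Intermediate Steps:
q(d) = 4/3 - d (q(d) = 4*(1/3) + d*(-1) = 4/3 - d)
m(p) = 2*p*(4/3 - p) (m(p) = (4/3 - p)*(p + p) = (4/3 - p)*(2*p) = 2*p*(4/3 - p))
-19*m(0 + 11) = -38*(0 + 11)*(4 - 3*(0 + 11))/3 = -38*11*(4 - 3*11)/3 = -38*11*(4 - 33)/3 = -38*11*(-29)/3 = -19*(-638/3) = 12122/3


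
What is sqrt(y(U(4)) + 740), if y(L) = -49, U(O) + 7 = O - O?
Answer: sqrt(691) ≈ 26.287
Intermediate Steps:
U(O) = -7 (U(O) = -7 + (O - O) = -7 + 0 = -7)
sqrt(y(U(4)) + 740) = sqrt(-49 + 740) = sqrt(691)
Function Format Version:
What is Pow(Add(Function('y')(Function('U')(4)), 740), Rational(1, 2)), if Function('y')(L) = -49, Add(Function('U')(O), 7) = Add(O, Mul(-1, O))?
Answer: Pow(691, Rational(1, 2)) ≈ 26.287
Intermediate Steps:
Function('U')(O) = -7 (Function('U')(O) = Add(-7, Add(O, Mul(-1, O))) = Add(-7, 0) = -7)
Pow(Add(Function('y')(Function('U')(4)), 740), Rational(1, 2)) = Pow(Add(-49, 740), Rational(1, 2)) = Pow(691, Rational(1, 2))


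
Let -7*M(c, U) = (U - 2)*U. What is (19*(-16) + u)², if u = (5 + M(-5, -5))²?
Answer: 92416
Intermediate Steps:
M(c, U) = -U*(-2 + U)/7 (M(c, U) = -(U - 2)*U/7 = -(-2 + U)*U/7 = -U*(-2 + U)/7)
u = 0 (u = (5 + (⅐)*(-5)*(2 - 1*(-5)))² = (5 + (⅐)*(-5)*(2 + 5))² = (5 + (⅐)*(-5)*7)² = (5 - 5)² = 0² = 0)
(19*(-16) + u)² = (19*(-16) + 0)² = (-304 + 0)² = (-304)² = 92416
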